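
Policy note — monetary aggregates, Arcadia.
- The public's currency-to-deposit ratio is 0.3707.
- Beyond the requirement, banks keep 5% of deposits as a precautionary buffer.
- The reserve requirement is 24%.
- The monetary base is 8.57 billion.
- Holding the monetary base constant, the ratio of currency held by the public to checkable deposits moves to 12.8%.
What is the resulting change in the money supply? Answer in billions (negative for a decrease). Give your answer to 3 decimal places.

Initially m₁ = (1 + 0.3707) / (0.24 + 0.05 + 0.3707) ≈ 2.07462, so M₁ = 2.07462 × 8.57 ≈ 17.7795 billion.
After the change m₂ = (1 + 0.128) / (0.24 + 0.05 + 0.128) ≈ 2.69856, so M₂ = 2.69856 × 8.57 ≈ 23.1267 billion.
ΔM = M₂ − M₁ = 23.1267 − 17.7795 = 5.3472 billion.

5.347 billion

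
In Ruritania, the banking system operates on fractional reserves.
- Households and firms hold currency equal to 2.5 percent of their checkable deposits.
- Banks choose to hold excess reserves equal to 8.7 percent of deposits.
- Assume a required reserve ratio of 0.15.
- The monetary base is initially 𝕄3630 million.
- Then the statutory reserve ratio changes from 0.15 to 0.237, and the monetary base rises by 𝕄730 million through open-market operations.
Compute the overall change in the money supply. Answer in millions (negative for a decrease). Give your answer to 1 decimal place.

-1396.2 million

Before: m₁ = (1 + 0.025) / (0.15 + 0.087 + 0.025) ≈ 3.912214, MB₁ = 3630, so M₁ = 3.912214 × 3630 ≈ 14201.3368 million.
After: m₂ = (1 + 0.025) / (0.237 + 0.087 + 0.025) ≈ 2.936963, MB₂ = 3630 + 730 = 4360, so M₂ = 2.936963 × 4360 ≈ 12805.1587 million.
ΔM = M₂ − M₁ = 12805.1587 − 14201.3368 = -1396.1781 million.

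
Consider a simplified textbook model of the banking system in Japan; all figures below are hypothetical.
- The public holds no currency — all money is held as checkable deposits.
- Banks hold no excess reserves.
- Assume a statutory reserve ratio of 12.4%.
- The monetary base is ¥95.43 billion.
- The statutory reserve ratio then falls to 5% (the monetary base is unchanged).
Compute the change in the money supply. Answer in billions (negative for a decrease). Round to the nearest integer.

Initially m₁ = 1 / (0.124) ≈ 8.0645, so M₁ = 8.0645 × 95.43 ≈ 769.5952 billion.
After the change m₂ = 1 / (0.05) = 20, so M₂ = 20 × 95.43 = 1908.6 billion.
ΔM = M₂ − M₁ = 1908.6 − 769.5952 = 1139.0048 billion.

¥1139 billion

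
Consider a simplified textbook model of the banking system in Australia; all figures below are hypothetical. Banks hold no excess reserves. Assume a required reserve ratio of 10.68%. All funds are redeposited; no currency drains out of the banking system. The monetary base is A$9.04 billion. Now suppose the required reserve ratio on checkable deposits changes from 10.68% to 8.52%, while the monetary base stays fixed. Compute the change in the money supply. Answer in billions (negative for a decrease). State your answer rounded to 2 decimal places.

Initially m₁ = 1 / (0.1068) ≈ 9.3633, so M₁ = 9.3633 × 9.04 ≈ 84.6442 billion.
After the change m₂ = 1 / (0.0852) ≈ 11.7371, so M₂ = 11.7371 × 9.04 ≈ 106.1034 billion.
ΔM = M₂ − M₁ = 106.1034 − 84.6442 = 21.4592 billion.

A$21.46 billion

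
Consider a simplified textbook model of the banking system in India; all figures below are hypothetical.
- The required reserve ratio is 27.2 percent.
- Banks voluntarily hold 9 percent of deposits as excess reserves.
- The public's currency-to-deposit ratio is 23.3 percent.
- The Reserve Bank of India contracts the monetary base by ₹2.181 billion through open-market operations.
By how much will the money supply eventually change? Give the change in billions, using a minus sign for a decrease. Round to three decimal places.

-4.520 billion

The money multiplier is m = (1 + c) / (rr + e + c) = (1 + 0.233) / (0.272 + 0.09 + 0.233) ≈ 2.07227.
The sale removes 2.181 billion of base, so ΔM = m × ΔMB = 2.07227 × (−2.181) ≈ -4.5196 billion.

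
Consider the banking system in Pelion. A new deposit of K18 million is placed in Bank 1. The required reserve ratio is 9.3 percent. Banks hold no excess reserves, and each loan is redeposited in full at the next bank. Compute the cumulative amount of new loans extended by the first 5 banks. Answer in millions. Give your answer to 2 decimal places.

Bank i lends (1 − rr)^i of the original deposit: Bank 1 lends 18·0.9070 = 16.3260, Bank 2 lends 18·0.9070² ≈ 14.8077, and so on.
Summing a geometric series: total = 18·[0.9070·(1 − 0.9070^5) / (1 − 0.9070)] ≈ 67.7944 million.

K67.79 million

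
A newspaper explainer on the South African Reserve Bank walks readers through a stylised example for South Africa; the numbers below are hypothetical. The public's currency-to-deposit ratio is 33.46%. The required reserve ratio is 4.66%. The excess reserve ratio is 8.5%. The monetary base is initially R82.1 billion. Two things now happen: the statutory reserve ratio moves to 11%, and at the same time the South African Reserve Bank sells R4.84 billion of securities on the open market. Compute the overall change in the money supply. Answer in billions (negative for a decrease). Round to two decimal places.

Before: m₁ = (1 + 0.3346) / (0.0466 + 0.085 + 0.3346) ≈ 2.86272, MB₁ = 82.1, so M₁ = 2.86272 × 82.1 ≈ 235.0293 billion.
After: m₂ = (1 + 0.3346) / (0.11 + 0.085 + 0.3346) ≈ 2.52002, MB₂ = 82.1 − 4.84 = 77.26, so M₂ = 2.52002 × 77.26 ≈ 194.6967 billion.
ΔM = M₂ − M₁ = 194.6967 − 235.0293 = -40.3326 billion.

-40.33 billion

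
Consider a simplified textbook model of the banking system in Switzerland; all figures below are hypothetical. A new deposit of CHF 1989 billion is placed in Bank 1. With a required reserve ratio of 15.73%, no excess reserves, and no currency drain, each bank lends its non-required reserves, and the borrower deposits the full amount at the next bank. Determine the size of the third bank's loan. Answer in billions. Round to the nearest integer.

CHF 1190 billion

Each bank lends a fraction (1 − rr) = 0.8427 of the deposit it receives, so Bank 3 receives 1989·0.8427^2 and lends 1989·0.8427^3 ≈ 1190.2927 billion.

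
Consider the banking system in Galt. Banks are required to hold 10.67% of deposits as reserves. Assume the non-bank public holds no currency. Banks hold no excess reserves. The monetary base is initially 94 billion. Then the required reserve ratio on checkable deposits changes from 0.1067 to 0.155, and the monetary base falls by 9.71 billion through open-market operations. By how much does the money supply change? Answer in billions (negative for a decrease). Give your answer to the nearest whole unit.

-337 billion

Before: m₁ = 1 / (0.1067) ≈ 9.3721, MB₁ = 94, so M₁ = 9.3721 × 94 = 880.9774 billion.
After: m₂ = 1 / (0.155) ≈ 6.4516, MB₂ = 94 − 9.71 = 84.29, so M₂ = 6.4516 × 84.29 ≈ 543.8054 billion.
ΔM = M₂ − M₁ = 543.8054 − 880.9774 = -337.172 billion.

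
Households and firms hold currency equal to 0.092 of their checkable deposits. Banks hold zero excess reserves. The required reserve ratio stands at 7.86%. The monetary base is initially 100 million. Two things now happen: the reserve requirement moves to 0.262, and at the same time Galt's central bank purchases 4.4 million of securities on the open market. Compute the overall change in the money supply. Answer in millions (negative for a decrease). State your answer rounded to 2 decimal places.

-318.05 million

Before: m₁ = (1 + 0.092) / (0.0786 + 0.092) ≈ 6.400938, MB₁ = 100, so M₁ = 6.400938 × 100 = 640.0938 million.
After: m₂ = (1 + 0.092) / (0.262 + 0.092) ≈ 3.084746, MB₂ = 100 + 4.4 = 104.4, so M₂ = 3.084746 × 104.4 ≈ 322.0475 million.
ΔM = M₂ − M₁ = 322.0475 − 640.0938 = -318.0463 million.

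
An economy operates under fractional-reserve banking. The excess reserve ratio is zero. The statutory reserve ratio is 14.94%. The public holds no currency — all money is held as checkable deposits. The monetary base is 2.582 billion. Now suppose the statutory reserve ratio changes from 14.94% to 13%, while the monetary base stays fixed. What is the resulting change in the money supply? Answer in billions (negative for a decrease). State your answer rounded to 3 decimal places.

Initially m₁ = 1 / (0.1494) ≈ 6.69344, so M₁ = 6.69344 × 2.582 ≈ 17.2825 billion.
After the change m₂ = 1 / (0.13) ≈ 7.69231, so M₂ = 7.69231 × 2.582 ≈ 19.8615 billion.
ΔM = M₂ − M₁ = 19.8615 − 17.2825 = 2.579 billion.

2.579 billion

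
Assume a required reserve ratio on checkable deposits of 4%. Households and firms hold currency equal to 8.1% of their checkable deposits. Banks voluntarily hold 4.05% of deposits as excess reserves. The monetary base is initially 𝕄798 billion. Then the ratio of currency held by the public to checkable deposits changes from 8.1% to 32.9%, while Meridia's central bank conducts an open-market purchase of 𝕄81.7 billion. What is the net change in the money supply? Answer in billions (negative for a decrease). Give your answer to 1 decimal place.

-2486.4 billion

Before: m₁ = (1 + 0.081) / (0.04 + 0.0405 + 0.081) ≈ 6.69350, MB₁ = 798, so M₁ = 6.69350 × 798 = 5341.413 billion.
After: m₂ = (1 + 0.329) / (0.04 + 0.0405 + 0.329) ≈ 3.24542, MB₂ = 798 + 81.7 = 879.7, so M₂ = 3.24542 × 879.7 ≈ 2854.996 billion.
ΔM = M₂ − M₁ = 2854.996 − 5341.413 = -2486.417 billion.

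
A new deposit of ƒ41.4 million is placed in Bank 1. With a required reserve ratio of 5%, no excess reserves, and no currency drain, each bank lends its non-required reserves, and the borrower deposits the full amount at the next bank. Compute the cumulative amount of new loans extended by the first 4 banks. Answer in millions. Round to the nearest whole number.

ƒ146 million

Bank i lends (1 − rr)^i of the original deposit: Bank 1 lends 41.4·0.9500 = 39.3300, Bank 2 lends 41.4·0.9500² = 37.3635, and so on.
Summing a geometric series: total = 41.4·[0.9500·(1 − 0.9500^4) / (1 − 0.9500)] ≈ 145.9094 million.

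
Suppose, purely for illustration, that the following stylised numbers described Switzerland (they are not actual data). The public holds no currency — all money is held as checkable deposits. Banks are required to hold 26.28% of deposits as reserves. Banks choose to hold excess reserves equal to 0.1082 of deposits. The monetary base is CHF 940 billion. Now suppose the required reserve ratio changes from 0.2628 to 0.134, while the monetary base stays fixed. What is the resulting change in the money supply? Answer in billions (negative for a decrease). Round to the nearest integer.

CHF 1347 billion

Initially m₁ = 1 / (0.2628 + 0.1082) ≈ 2.6954, so M₁ = 2.6954 × 940 = 2533.676 billion.
After the change m₂ = 1 / (0.134 + 0.1082) ≈ 4.1288, so M₂ = 4.1288 × 940 = 3881.072 billion.
ΔM = M₂ − M₁ = 3881.072 − 2533.676 = 1347.396 billion.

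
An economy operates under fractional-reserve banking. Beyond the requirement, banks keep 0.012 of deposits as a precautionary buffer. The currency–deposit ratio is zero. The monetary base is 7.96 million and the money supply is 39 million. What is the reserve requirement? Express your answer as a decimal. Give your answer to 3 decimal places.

0.192

Using m = M/MB = 39/7.96 ≈ 4.899497. Since m = (1 + c)/(c + rr + e), the denominator satisfies c + rr + e = (1 + c)/m = (1 + 0) / 4.899497 ≈ 0.204103.
With c = 0 and e = 0.012, the reserve requirement is 0.204103 − 0 − 0.012 = 0.192103.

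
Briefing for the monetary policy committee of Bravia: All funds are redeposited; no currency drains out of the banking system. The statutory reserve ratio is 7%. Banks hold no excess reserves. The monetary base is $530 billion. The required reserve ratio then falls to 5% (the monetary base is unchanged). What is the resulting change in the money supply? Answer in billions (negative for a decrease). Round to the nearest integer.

$3029 billion

Initially m₁ = 1 / (0.07) ≈ 14.2857, so M₁ = 14.2857 × 530 = 7571.421 billion.
After the change m₂ = 1 / (0.05) = 20, so M₂ = 20 × 530 = 10600 billion.
ΔM = M₂ − M₁ = 10600 − 7571.421 = 3028.579 billion.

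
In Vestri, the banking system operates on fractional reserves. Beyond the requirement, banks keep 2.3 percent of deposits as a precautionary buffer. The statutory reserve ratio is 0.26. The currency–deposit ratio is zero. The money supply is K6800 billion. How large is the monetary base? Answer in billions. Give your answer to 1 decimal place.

The money multiplier is m = 1 / (rr + e) = 1 / (0.26 + 0.023) ≈ 3.533569.
MB = M / m = 6800 / 3.533569 ≈ 1924.3999 billion.

K1924.4 billion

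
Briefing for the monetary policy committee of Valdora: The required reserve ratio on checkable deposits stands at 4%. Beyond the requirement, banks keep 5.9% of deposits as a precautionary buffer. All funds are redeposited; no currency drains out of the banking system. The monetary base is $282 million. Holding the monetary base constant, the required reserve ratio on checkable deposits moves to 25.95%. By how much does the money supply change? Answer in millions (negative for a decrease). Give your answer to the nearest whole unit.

-1963 million

Initially m₁ = 1 / (0.04 + 0.059) ≈ 10.1010, so M₁ = 10.1010 × 282 = 2848.482 million.
After the change m₂ = 1 / (0.2595 + 0.059) ≈ 3.1397, so M₂ = 3.1397 × 282 = 885.3954 million.
ΔM = M₂ − M₁ = 885.3954 − 2848.482 = -1963.0866 million.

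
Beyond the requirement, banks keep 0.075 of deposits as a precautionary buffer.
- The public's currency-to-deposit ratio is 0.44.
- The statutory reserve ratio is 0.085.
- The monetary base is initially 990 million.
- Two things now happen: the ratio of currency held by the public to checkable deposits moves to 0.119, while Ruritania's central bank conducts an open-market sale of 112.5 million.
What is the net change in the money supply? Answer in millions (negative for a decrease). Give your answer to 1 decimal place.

Before: m₁ = (1 + 0.44) / (0.085 + 0.075 + 0.44) = 2.4, MB₁ = 990, so M₁ = 2.4 × 990 = 2376 million.
After: m₂ = (1 + 0.119) / (0.085 + 0.075 + 0.119) ≈ 4.01075, MB₂ = 990 − 112.5 = 877.5, so M₂ = 4.01075 × 877.5 ≈ 3519.4331 million.
ΔM = M₂ − M₁ = 3519.4331 − 2376 = 1143.4331 million.

1143.4 million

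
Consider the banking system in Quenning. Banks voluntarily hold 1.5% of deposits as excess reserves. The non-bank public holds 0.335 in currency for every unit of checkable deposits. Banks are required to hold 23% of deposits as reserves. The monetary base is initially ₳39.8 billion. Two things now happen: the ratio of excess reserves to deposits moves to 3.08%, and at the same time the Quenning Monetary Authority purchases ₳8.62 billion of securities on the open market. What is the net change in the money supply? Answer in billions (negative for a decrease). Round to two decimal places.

Before: m₁ = (1 + 0.335) / (0.23 + 0.015 + 0.335) ≈ 2.30172, MB₁ = 39.8, so M₁ = 2.30172 × 39.8 ≈ 91.6085 billion.
After: m₂ = (1 + 0.335) / (0.23 + 0.0308 + 0.335) ≈ 2.24068, MB₂ = 39.8 + 8.62 = 48.42, so M₂ = 2.24068 × 48.42 ≈ 108.4937 billion.
ΔM = M₂ − M₁ = 108.4937 − 91.6085 = 16.8852 billion.

₳16.89 billion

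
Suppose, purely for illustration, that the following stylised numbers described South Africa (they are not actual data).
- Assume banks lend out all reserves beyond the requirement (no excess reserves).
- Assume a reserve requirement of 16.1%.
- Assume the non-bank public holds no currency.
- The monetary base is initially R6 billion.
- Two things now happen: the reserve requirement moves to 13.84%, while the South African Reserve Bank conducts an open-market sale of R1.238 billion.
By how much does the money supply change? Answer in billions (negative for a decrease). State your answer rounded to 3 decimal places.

Before: m₁ = 1 / (0.161) ≈ 6.21118, MB₁ = 6, so M₁ = 6.21118 × 6 ≈ 37.2671 billion.
After: m₂ = 1 / (0.1384) ≈ 7.22543, MB₂ = 6 − 1.238 = 4.762, so M₂ = 7.22543 × 4.762 ≈ 34.4075 billion.
ΔM = M₂ − M₁ = 34.4075 − 37.2671 = -2.8596 billion.

-2.860 billion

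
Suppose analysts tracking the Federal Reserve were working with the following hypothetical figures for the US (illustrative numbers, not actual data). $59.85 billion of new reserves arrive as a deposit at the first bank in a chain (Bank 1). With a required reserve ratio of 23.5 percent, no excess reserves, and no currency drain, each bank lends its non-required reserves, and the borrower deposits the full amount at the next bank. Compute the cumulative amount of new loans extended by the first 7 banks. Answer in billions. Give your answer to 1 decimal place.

$165.0 billion

Bank i lends (1 − rr)^i of the original deposit: Bank 1 lends 59.85·0.7650 ≈ 45.7853, Bank 2 lends 59.85·0.7650² ≈ 35.0257, and so on.
Summing a geometric series: total = 59.85·[0.7650·(1 − 0.7650^7) / (1 − 0.7650)] ≈ 164.9572 billion.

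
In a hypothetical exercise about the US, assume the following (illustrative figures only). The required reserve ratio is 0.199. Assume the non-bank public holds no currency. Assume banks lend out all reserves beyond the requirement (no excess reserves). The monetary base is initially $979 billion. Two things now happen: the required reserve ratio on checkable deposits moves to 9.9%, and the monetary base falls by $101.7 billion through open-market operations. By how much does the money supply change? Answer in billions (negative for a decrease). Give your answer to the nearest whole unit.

$3942 billion

Before: m₁ = 1 / (0.199) ≈ 5.0251, MB₁ = 979, so M₁ = 5.0251 × 979 = 4919.5729 billion.
After: m₂ = 1 / (0.099) ≈ 10.1010, MB₂ = 979 − 101.7 = 877.3, so M₂ = 10.1010 × 877.3 = 8861.6073 billion.
ΔM = M₂ − M₁ = 8861.6073 − 4919.5729 = 3942.0344 billion.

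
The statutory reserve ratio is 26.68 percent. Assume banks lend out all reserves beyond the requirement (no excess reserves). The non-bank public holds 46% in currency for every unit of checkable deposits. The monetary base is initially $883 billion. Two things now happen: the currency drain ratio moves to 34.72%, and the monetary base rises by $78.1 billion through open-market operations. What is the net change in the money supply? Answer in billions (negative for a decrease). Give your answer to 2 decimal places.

Before: m₁ = (1 + 0.46) / (0.2668 + 0.46) ≈ 2.008806, MB₁ = 883, so M₁ = 2.008806 × 883 ≈ 1773.7757 billion.
After: m₂ = (1 + 0.3472) / (0.2668 + 0.3472) ≈ 2.194137, MB₂ = 883 + 78.1 = 961.1, so M₂ = 2.194137 × 961.1 ≈ 2108.7851 billion.
ΔM = M₂ − M₁ = 2108.7851 − 1773.7757 = 335.0094 billion.

$335.01 billion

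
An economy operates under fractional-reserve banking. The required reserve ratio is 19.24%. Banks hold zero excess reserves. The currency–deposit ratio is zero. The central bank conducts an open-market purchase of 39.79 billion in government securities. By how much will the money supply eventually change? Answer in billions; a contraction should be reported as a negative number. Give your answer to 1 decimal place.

206.8 billion

The simple money multiplier is m = 1/rr = 1/0.1924 ≈ 5.1975.
An open-market purchase increases the monetary base by 39.79 billion, so ΔM = m × ΔMB = 5.1975 × 39.79 ≈ 206.8085 billion.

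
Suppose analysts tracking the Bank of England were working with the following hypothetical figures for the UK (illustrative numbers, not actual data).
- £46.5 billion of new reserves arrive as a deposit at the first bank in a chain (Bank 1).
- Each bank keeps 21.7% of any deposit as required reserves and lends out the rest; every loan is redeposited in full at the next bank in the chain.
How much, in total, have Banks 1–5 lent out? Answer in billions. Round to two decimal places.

£118.40 billion

Bank i lends (1 − rr)^i of the original deposit: Bank 1 lends 46.5·0.7830 = 36.4095, Bank 2 lends 46.5·0.7830² ≈ 28.5086, and so on.
Summing a geometric series: total = 46.5·[0.7830·(1 − 0.7830^5) / (1 − 0.7830)] ≈ 118.4043 billion.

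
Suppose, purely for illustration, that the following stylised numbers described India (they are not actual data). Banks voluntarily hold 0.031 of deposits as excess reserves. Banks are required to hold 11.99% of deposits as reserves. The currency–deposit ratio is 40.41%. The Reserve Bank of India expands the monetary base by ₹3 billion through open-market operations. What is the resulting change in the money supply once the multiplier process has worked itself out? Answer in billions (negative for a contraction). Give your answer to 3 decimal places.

₹7.590 billion

The money multiplier is m = (1 + c) / (rr + e + c) = (1 + 0.4041) / (0.1199 + 0.031 + 0.4041) ≈ 2.52991.
The purchase adds 3 billion of base, so ΔM = m × ΔMB = 2.52991 × (+3) ≈ 7.5897 billion.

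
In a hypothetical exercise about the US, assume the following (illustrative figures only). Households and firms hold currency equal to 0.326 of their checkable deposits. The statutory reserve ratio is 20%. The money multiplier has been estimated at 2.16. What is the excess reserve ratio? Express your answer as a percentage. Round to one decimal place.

Using m = 2.16. Since m = (1 + c)/(c + rr + e), the denominator satisfies c + rr + e = (1 + c)/m = (1 + 0.326) / 2.16 ≈ 0.613889.
With c = 0.326 and rr = 0.2, the excess reserve ratio is 0.613889 − 0.326 − 0.2 = 0.087889.

8.8%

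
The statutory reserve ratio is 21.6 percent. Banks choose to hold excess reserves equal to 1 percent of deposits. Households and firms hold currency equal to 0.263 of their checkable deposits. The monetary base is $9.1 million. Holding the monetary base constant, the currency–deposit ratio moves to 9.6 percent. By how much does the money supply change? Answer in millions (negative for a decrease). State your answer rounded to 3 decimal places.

$7.470 million

Initially m₁ = (1 + 0.263) / (0.216 + 0.01 + 0.263) ≈ 2.58282, so M₁ = 2.58282 × 9.1 ≈ 23.5037 million.
After the change m₂ = (1 + 0.096) / (0.216 + 0.01 + 0.096) ≈ 3.40373, so M₂ = 3.40373 × 9.1 ≈ 30.9739 million.
ΔM = M₂ − M₁ = 30.9739 − 23.5037 = 7.4702 million.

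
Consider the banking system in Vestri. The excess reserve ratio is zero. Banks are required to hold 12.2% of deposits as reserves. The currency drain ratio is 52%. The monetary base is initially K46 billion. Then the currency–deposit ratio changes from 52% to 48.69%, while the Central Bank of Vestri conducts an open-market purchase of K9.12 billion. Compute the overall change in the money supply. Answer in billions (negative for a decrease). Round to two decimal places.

K25.69 billion

Before: m₁ = (1 + 0.52) / (0.122 + 0.52) ≈ 2.36760, MB₁ = 46, so M₁ = 2.36760 × 46 = 108.9096 billion.
After: m₂ = (1 + 0.4869) / (0.122 + 0.4869) ≈ 2.44194, MB₂ = 46 + 9.12 = 55.12, so M₂ = 2.44194 × 55.12 ≈ 134.5997 billion.
ΔM = M₂ − M₁ = 134.5997 − 108.9096 = 25.6901 billion.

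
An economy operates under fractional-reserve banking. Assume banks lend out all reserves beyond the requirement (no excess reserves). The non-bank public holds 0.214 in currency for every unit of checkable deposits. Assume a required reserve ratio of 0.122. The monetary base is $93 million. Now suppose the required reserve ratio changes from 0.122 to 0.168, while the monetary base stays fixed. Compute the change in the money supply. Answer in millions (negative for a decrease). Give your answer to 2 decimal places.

-40.46 million

Initially m₁ = (1 + 0.214) / (0.122 + 0.214) ≈ 3.61310, so M₁ = 3.61310 × 93 = 336.0183 million.
After the change m₂ = (1 + 0.214) / (0.168 + 0.214) ≈ 3.17801, so M₂ = 3.17801 × 93 ≈ 295.5549 million.
ΔM = M₂ − M₁ = 295.5549 − 336.0183 = -40.4634 million.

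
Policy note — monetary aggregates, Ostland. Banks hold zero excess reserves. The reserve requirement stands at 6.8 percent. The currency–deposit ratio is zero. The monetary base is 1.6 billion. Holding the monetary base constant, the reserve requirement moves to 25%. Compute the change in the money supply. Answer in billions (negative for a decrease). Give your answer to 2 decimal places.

-17.13 billion

Initially m₁ = 1 / (0.068) ≈ 14.7059, so M₁ = 14.7059 × 1.6 ≈ 23.5294 billion.
After the change m₂ = 1 / (0.25) = 4, so M₂ = 4 × 1.6 = 6.4 billion.
ΔM = M₂ − M₁ = 6.4 − 23.5294 = -17.1294 billion.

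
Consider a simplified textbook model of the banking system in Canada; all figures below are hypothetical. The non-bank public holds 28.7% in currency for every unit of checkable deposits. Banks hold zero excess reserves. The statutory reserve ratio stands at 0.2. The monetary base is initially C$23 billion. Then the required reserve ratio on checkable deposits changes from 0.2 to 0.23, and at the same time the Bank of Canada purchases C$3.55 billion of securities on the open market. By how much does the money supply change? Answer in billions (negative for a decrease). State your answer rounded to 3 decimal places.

C$5.310 billion

Before: m₁ = (1 + 0.287) / (0.2 + 0.287) ≈ 2.642710, MB₁ = 23, so M₁ = 2.642710 × 23 ≈ 60.7823 billion.
After: m₂ = (1 + 0.287) / (0.23 + 0.287) ≈ 2.489362, MB₂ = 23 + 3.55 = 26.55, so M₂ = 2.489362 × 26.55 ≈ 66.0926 billion.
ΔM = M₂ − M₁ = 66.0926 − 60.7823 = 5.3103 billion.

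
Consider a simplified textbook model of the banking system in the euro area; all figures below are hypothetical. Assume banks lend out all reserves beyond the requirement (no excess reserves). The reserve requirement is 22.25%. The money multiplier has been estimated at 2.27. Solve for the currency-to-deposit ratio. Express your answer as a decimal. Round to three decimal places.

0.390

Using m = 2.27. From m = (1 + c)/(c + rr + e), rearranging gives 1 + c = m·(c + rr + e), so c·(1 − m) = m·(rr + e) − 1.
Hence c = [m·(rr + e) − 1]/(1 − m) = [2.27 × (0.2225 + 0) − 1] / (1 − 2.27) ≈ 0.389705.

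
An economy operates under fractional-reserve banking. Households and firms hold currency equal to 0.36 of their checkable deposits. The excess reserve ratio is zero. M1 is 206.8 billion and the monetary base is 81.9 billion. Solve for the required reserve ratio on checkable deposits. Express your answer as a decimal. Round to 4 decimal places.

Using m = M/MB = 206.8/81.9 ≈ 2.525031. Since m = (1 + c)/(c + rr + e), the denominator satisfies c + rr + e = (1 + c)/m = (1 + 0.36) / 2.525031 ≈ 0.538607.
With c = 0.36 and e = 0, the required reserve ratio on checkable deposits is 0.538607 − 0.36 − 0 = 0.178607.

0.1786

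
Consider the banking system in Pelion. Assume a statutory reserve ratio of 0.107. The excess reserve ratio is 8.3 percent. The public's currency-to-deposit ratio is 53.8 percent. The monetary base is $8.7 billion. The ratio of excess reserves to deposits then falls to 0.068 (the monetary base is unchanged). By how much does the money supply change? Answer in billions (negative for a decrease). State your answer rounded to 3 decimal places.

Initially m₁ = (1 + 0.538) / (0.107 + 0.083 + 0.538) ≈ 2.11264, so M₁ = 2.11264 × 8.7 ≈ 18.38 billion.
After the change m₂ = (1 + 0.538) / (0.107 + 0.068 + 0.538) ≈ 2.15708, so M₂ = 2.15708 × 8.7 ≈ 18.7666 billion.
ΔM = M₂ − M₁ = 18.7666 − 18.38 = 0.3866 billion.

$0.387 billion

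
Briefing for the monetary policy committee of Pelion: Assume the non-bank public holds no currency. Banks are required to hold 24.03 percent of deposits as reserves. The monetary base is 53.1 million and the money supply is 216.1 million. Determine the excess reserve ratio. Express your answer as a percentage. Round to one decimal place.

0.5%

Using m = M/MB = 216.1/53.1 ≈ 4.069680. Since m = (1 + c)/(c + rr + e), the denominator satisfies c + rr + e = (1 + c)/m = (1 + 0) / 4.069680 ≈ 0.245720.
With c = 0 and rr = 0.2403, the excess reserve ratio is 0.245720 − 0 − 0.2403 = 0.00542.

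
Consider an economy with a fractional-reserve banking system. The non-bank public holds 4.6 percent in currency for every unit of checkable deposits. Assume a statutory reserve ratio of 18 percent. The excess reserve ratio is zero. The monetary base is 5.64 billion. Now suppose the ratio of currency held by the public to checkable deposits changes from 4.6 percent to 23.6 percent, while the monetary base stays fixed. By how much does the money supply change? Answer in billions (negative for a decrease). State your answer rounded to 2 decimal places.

-9.35 billion

Initially m₁ = (1 + 0.046) / (0.18 + 0.046) ≈ 4.6283, so M₁ = 4.6283 × 5.64 ≈ 26.1036 billion.
After the change m₂ = (1 + 0.236) / (0.18 + 0.236) ≈ 2.9712, so M₂ = 2.9712 × 5.64 ≈ 16.7576 billion.
ΔM = M₂ − M₁ = 16.7576 − 26.1036 = -9.346 billion.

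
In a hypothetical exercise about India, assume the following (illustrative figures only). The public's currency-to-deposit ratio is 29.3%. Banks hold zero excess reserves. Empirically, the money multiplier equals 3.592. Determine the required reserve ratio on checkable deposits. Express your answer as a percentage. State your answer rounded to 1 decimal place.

Using m = 3.592. Since m = (1 + c)/(c + rr + e), the denominator satisfies c + rr + e = (1 + c)/m = (1 + 0.293) / 3.592 ≈ 0.359967.
With c = 0.293 and e = 0, the required reserve ratio on checkable deposits is 0.359967 − 0.293 − 0 = 0.066967.

6.7%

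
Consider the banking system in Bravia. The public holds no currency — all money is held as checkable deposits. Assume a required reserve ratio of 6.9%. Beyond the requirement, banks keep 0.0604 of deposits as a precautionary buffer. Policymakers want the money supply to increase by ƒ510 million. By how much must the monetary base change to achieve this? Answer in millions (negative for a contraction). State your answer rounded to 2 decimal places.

ƒ65.99 million

The money multiplier is m = 1 / (rr + e) = 1 / (0.069 + 0.0604) ≈ 7.727975.
ΔMB = ΔM / m = (+510) / 7.727975 ≈ 65.994 million.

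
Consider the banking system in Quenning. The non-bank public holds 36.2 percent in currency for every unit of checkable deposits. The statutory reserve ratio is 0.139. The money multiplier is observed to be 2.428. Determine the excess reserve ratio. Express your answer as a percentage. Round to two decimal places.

6.00%

Using m = 2.428. Since m = (1 + c)/(c + rr + e), the denominator satisfies c + rr + e = (1 + c)/m = (1 + 0.362) / 2.428 ≈ 0.560956.
With c = 0.362 and rr = 0.139, the excess reserve ratio is 0.560956 − 0.362 − 0.139 = 0.059956.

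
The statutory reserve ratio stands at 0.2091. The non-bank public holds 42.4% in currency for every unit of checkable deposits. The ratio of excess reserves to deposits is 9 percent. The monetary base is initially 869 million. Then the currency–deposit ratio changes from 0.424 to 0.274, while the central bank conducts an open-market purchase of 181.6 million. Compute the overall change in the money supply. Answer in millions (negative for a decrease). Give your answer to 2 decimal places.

Before: m₁ = (1 + 0.424) / (0.2091 + 0.09 + 0.424) ≈ 1.9692989, MB₁ = 869, so M₁ = 1.9692989 × 869 ≈ 1711.3207 million.
After: m₂ = (1 + 0.274) / (0.2091 + 0.09 + 0.274) ≈ 2.2229977, MB₂ = 869 + 181.6 = 1050.6, so M₂ = 2.2229977 × 1050.6 ≈ 2335.4814 million.
ΔM = M₂ − M₁ = 2335.4814 − 1711.3207 = 624.1607 million.

624.16 million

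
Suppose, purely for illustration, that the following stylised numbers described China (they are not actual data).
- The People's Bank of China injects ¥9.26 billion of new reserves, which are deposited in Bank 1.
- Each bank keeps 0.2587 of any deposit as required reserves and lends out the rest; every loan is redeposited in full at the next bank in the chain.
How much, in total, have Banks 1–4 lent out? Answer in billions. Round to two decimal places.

¥18.52 billion

Bank i lends (1 − rr)^i of the original deposit: Bank 1 lends 9.26·0.7413 ≈ 6.8644, Bank 2 lends 9.26·0.7413² ≈ 5.0886, and so on.
Summing a geometric series: total = 9.26·[0.7413·(1 − 0.7413^4) / (1 − 0.7413)] ≈ 18.5216 billion.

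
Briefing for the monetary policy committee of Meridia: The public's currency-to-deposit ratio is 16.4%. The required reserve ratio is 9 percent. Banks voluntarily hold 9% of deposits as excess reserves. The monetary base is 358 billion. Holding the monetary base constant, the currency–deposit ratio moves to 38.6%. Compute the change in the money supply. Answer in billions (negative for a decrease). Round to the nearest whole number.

Initially m₁ = (1 + 0.164) / (0.09 + 0.09 + 0.164) ≈ 3.3837, so M₁ = 3.3837 × 358 = 1211.3646 billion.
After the change m₂ = (1 + 0.386) / (0.09 + 0.09 + 0.386) ≈ 2.4488, so M₂ = 2.4488 × 358 = 876.6704 billion.
ΔM = M₂ − M₁ = 876.6704 − 1211.3646 = -334.6942 billion.

-335 billion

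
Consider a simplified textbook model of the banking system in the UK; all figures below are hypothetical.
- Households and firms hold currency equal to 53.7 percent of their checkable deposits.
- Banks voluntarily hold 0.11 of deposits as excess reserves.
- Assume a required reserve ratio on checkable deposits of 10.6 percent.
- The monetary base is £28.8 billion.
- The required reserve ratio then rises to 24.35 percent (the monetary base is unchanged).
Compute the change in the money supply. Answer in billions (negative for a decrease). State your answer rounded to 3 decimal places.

-9.077 billion

Initially m₁ = (1 + 0.537) / (0.106 + 0.11 + 0.537) ≈ 2.041169, so M₁ = 2.041169 × 28.8 ≈ 58.7857 billion.
After the change m₂ = (1 + 0.537) / (0.2435 + 0.11 + 0.537) ≈ 1.725997, so M₂ = 1.725997 × 28.8 ≈ 49.7087 billion.
ΔM = M₂ − M₁ = 49.7087 − 58.7857 = -9.077 billion.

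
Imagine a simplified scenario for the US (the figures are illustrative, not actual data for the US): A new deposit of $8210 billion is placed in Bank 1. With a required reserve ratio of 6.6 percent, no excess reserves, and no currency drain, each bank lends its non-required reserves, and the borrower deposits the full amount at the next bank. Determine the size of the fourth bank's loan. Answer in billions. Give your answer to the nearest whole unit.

Each bank lends a fraction (1 − rr) = 0.9340 of the deposit it receives, so Bank 4 receives 8210·0.9340^3 and lends 8210·0.9340^4 ≈ 6247.8510 billion.

$6248 billion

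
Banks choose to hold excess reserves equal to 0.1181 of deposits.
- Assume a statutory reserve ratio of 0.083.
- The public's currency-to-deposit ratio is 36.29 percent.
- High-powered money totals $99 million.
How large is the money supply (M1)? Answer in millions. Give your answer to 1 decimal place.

$239.2 million

The money multiplier is m = (1 + c) / (rr + e + c) = (1 + 0.3629) / (0.083 + 0.1181 + 0.3629) ≈ 2.4165.
So M = m × MB = 2.4165 × 99 = 239.2335 million.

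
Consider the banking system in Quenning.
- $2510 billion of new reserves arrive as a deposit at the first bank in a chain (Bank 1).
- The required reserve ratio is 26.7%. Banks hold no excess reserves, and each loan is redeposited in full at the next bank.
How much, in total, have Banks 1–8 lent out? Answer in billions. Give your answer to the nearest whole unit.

Bank i lends (1 − rr)^i of the original deposit: Bank 1 lends 2510·0.7330 = 1839.8300, Bank 2 lends 2510·0.7330² ≈ 1348.5954, and so on.
Summing a geometric series: total = 2510·[0.7330·(1 − 0.7330^8) / (1 − 0.7330)] ≈ 6316.5027 billion.

$6317 billion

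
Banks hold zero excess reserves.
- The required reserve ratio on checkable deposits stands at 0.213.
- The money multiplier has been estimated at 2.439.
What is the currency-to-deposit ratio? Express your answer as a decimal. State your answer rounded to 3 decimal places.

Using m = 2.439. From m = (1 + c)/(c + rr + e), rearranging gives 1 + c = m·(c + rr + e), so c·(1 − m) = m·(rr + e) − 1.
Hence c = [m·(rr + e) − 1]/(1 − m) = [2.439 × (0.213 + 0) − 1] / (1 − 2.439) ≈ 0.333908.

0.334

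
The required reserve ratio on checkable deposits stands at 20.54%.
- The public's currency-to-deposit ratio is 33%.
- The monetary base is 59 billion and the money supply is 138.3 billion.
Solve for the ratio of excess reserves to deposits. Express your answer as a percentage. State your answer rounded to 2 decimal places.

Using m = M/MB = 138.3/59 ≈ 2.344068. Since m = (1 + c)/(c + rr + e), the denominator satisfies c + rr + e = (1 + c)/m = (1 + 0.33) / 2.344068 ≈ 0.567390.
With c = 0.33 and rr = 0.2054, the ratio of excess reserves to deposits is 0.567390 − 0.33 − 0.2054 = 0.03199.

3.20%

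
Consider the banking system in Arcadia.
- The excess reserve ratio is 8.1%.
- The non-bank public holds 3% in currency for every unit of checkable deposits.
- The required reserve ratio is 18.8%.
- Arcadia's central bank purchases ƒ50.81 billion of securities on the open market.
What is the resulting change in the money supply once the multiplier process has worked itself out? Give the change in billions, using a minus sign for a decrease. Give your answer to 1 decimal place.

ƒ175.0 billion

The money multiplier is m = (1 + c) / (rr + e + c) = (1 + 0.03) / (0.188 + 0.081 + 0.03) ≈ 3.4448.
The purchase adds 50.81 billion of base, so ΔM = m × ΔMB = 3.4448 × (+50.81) ≈ 175.0303 billion.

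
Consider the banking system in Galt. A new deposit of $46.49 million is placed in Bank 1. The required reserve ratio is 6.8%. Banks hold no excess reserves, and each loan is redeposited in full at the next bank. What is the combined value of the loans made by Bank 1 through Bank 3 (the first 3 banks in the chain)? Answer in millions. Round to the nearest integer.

Bank i lends (1 − rr)^i of the original deposit: Bank 1 lends 46.49·0.9320 ≈ 43.3287, Bank 2 lends 46.49·0.9320² ≈ 40.3823, and so on.
Summing a geometric series: total = 46.49·[0.9320·(1 − 0.9320^3) / (1 − 0.9320)] ≈ 121.3473 million.

$121 million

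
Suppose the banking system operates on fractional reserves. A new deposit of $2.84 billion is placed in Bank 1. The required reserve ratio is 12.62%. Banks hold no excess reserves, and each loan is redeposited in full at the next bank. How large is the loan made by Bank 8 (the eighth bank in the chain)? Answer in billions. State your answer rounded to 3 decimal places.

Each bank lends a fraction (1 − rr) = 0.8738 of the deposit it receives, so Bank 8 receives 2.84·0.8738^7 and lends 2.84·0.8738^8 ≈ 0.9652 billion.

$0.965 billion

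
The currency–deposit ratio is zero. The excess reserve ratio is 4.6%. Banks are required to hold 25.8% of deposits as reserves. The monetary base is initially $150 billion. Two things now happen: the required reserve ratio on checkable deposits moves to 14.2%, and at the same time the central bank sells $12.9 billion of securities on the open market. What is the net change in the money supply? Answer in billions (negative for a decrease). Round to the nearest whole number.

$236 billion

Before: m₁ = 1 / (0.258 + 0.046) ≈ 3.2895, MB₁ = 150, so M₁ = 3.2895 × 150 = 493.425 billion.
After: m₂ = 1 / (0.142 + 0.046) ≈ 5.3191, MB₂ = 150 − 12.9 = 137.1, so M₂ = 5.3191 × 137.1 ≈ 729.2486 billion.
ΔM = M₂ − M₁ = 729.2486 − 493.425 = 235.8236 billion.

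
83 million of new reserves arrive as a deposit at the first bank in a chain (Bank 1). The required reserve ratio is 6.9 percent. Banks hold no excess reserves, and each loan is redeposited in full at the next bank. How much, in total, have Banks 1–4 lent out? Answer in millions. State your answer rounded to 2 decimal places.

278.55 million

Bank i lends (1 − rr)^i of the original deposit: Bank 1 lends 83·0.9310 = 77.2730, Bank 2 lends 83·0.9310² ≈ 71.9412, and so on.
Summing a geometric series: total = 83·[0.9310·(1 − 0.9310^4) / (1 − 0.9310)] ≈ 278.5472 million.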